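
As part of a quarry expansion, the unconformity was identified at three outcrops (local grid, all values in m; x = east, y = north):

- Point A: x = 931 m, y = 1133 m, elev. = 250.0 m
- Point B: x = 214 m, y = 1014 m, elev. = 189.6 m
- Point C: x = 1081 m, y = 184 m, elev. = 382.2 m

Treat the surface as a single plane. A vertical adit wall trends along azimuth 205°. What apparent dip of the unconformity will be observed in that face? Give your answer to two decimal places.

3.84°

Two edge vectors: Point A→Point B = (-717, -119, -60.4), Point A→Point C = (150, -949, 132.2).
Normal n = (Point A→Point B) × (Point A→Point C) = (-73051.4, 85727.4, 698283).
So ∂z/∂x = −n_x/n_z = 0.10462 and ∂z/∂y = −n_y/n_z = −0.12277.
Unit vector along 205° is (sin 205°, cos 205°) = (-0.4226, -0.9063).
Slope in that direction = a·(-0.4226) + b·(-0.9063) = 0.06705.
Apparent dip = arctan|0.06705| = 3.84° (true dip is 9.2°, so apparent ≤ true as expected).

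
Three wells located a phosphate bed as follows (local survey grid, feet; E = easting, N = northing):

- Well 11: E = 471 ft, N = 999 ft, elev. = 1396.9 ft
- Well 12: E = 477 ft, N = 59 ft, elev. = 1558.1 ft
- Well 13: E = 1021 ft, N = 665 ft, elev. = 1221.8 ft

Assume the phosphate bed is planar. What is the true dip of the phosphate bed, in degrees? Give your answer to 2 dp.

24.63°

Two edge vectors: Well 11→Well 12 = (6, -940, 161.2), Well 11→Well 13 = (550, -334, -175.1).
Normal n = (Well 11→Well 12) × (Well 11→Well 13) = (218434.8, 89710.6, 514996).
So ∂z/∂E = −n_x/n_z = −0.42415 and ∂z/∂N = −n_y/n_z = −0.17420.
Gradient magnitude |∇z| = √(a² + b²) = √(0.17990 + 0.03034) = 0.45853.
True dip = arctan(0.45853) = 24.63°, dipping toward ENE (azimuth ≈ 068°).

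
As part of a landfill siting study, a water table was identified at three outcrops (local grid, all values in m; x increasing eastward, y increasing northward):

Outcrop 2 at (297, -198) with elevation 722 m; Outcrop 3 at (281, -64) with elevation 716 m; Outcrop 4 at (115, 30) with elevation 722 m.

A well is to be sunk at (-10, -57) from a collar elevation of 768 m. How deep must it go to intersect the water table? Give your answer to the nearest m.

Two edge vectors: Outcrop 2→Outcrop 3 = (-16, 134, -6), Outcrop 2→Outcrop 4 = (-182, 228, 0).
Normal n = (Outcrop 2→Outcrop 3) × (Outcrop 2→Outcrop 4) = (1368, 1092, 20740).
So ∂z/∂x = −n_x/n_z = −0.06596 and ∂z/∂y = −n_y/n_z = −0.05265.
Intercept c from Outcrop 2: 722 + 19.59 − 10.43 = 731.16.
At (-10, -57): z_contact = 0.7 + 3.0 + 731.16 = 734.8 m.
Depth below ground = 768 − 734.8 = 33 m.

33 m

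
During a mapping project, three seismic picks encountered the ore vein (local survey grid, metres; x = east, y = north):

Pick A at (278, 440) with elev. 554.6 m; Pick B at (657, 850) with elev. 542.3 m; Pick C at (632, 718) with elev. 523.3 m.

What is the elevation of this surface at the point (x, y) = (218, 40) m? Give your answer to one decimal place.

493.3 m

Two edge vectors: Pick A→Pick B = (379, 410, -12.3), Pick A→Pick C = (354, 278, -31.3).
Normal n = (Pick A→Pick B) × (Pick A→Pick C) = (-9413.6, 7508.5, -39778).
So ∂z/∂x = −n_x/n_z = −0.23665 and ∂z/∂y = −n_y/n_z = 0.18876.
Intercept c from Pick A: 554.6 + 65.79 − 83.05 = 537.34.
At (218, 40): z = −51.6 + 7.6 + 537.34 = 493.3 m.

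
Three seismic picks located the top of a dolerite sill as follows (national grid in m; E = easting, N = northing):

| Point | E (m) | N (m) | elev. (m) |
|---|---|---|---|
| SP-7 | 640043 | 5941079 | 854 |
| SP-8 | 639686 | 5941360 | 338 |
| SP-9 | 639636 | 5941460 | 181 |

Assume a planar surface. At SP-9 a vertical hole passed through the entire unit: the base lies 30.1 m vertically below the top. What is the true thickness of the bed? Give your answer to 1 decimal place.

17.2 m

Two edge vectors: SP-7→SP-8 = (-357, 281, -516), SP-7→SP-9 = (-407, 381, -673).
Normal n = (SP-7→SP-8) × (SP-7→SP-9) = (7483, -30249, -21650).
So ∂z/∂E = −n_x/n_z = 0.34564 and ∂z/∂N = −n_y/n_z = −1.39718.
|∇z| = √(a²+b²) = 1.43930, so dip δ = arctan(1.43930) = 55.21°.
True thickness = vertical thickness × cos δ = 30.1 × cos 55.21° = 17.2 m.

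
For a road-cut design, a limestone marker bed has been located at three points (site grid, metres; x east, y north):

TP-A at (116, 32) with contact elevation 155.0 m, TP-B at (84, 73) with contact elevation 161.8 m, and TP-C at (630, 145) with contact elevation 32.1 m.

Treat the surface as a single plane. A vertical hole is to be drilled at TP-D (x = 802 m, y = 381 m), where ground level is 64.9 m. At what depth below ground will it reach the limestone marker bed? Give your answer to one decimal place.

77.4 m

Two edge vectors: TP-A→TP-B = (-32, 41, 6.8), TP-A→TP-C = (514, 113, -122.9).
Normal n = (TP-A→TP-B) × (TP-A→TP-C) = (-5807.3, -437.6, -24690).
So ∂z/∂x = −n_x/n_z = −0.23521 and ∂z/∂y = −n_y/n_z = −0.01772.
Intercept c from TP-A: 155 + 27.28 + 0.57 = 182.85.
At (802, 381): z_contact = −188.64 − 6.75 + 182.85 = -12.54 m.
Depth below ground = 64.9 − (-12.54) = 77.4 m.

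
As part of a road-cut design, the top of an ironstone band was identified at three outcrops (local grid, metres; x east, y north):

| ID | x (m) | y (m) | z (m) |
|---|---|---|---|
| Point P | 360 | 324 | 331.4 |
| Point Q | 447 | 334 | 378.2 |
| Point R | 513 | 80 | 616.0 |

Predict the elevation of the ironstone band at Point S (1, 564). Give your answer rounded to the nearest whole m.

-79 m

Let the plane be z = a·x + b·y + c.
Point Q−Point P: 87a + 10b = 46.8;  Point R−Point P: 153a − 244b = 284.6.
Solving gives a = 0.62682, b = −0.77335.
Then c = 331.4 − a·360 − b·324 = 356.31.
At (1, 564): z = 0.6 − 436.2 + 356.31 = -79.2 m.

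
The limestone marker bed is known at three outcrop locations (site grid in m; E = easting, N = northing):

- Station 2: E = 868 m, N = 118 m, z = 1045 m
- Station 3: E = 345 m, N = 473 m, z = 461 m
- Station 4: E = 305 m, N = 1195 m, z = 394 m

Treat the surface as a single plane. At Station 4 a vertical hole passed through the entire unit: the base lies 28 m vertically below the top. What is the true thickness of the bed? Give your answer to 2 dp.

Two edge vectors: Station 2→Station 3 = (-523, 355, -584), Station 2→Station 4 = (-563, 1077, -651).
Normal n = (Station 2→Station 3) × (Station 2→Station 4) = (397863, -11681, -363406).
So ∂z/∂E = −n_x/n_z = 1.09482 and ∂z/∂N = −n_y/n_z = −0.03214.
|∇z| = √(a²+b²) = 1.09529, so dip δ = arctan(1.09529) = 47.60°.
True thickness = vertical thickness × cos δ = 28 × cos 47.60° = 18.88 m.

18.88 m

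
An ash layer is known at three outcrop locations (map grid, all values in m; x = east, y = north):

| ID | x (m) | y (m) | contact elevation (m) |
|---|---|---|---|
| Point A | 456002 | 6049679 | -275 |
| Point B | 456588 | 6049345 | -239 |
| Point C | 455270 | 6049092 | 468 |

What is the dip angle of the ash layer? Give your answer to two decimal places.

41.17°

Let the plane be z = a·x + b·y + c.
Point B−Point A: 586a − 334b = 36;  Point C−Point A: −732a − 587b = 743.
Solving gives a = −0.38580, b = −0.78466.
Gradient magnitude |∇z| = √(a² + b²) = √(0.14884 + 0.61569) = 0.87438.
True dip = arctan(0.87438) = 41.17°, dipping toward NNE (azimuth ≈ 026°).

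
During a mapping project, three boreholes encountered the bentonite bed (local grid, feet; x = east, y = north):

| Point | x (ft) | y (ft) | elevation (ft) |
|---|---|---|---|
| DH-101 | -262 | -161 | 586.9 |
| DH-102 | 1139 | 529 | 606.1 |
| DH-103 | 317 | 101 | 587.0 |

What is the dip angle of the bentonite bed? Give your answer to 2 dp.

20.37°

Two edge vectors: DH-101→DH-102 = (1401, 690, 19.2), DH-101→DH-103 = (579, 262, 0.1).
Normal n = (DH-101→DH-102) × (DH-101→DH-103) = (-4961.4, 10976.7, -32448).
So ∂z/∂x = −n_x/n_z = −0.15290 and ∂z/∂y = −n_y/n_z = 0.33829.
Gradient magnitude |∇z| = √(a² + b²) = √(0.02338 + 0.11444) = 0.37124.
True dip = arctan(0.37124) = 20.37°, dipping toward SSE (azimuth ≈ 156°).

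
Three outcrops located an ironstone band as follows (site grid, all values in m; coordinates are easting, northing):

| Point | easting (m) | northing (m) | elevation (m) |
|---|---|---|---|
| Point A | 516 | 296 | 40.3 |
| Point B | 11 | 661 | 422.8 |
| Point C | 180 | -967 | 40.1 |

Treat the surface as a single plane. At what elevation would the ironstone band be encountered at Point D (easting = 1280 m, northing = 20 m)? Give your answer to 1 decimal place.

Two edge vectors: Point A→Point B = (-505, 365, 382.5), Point A→Point C = (-336, -1263, -0.2).
Normal n = (Point A→Point B) × (Point A→Point C) = (483024.5, -128621, 760455).
So ∂z/∂easting = −n_x/n_z = −0.635178 and ∂z/∂northing = −n_y/n_z = 0.169137.
Intercept c from Point A: 40.3 + 327.75 − 50.06 = 317.99.
At (1280, 20): z = −813.0 + 3.4 + 317.99 = -491.7 m.

-491.7 m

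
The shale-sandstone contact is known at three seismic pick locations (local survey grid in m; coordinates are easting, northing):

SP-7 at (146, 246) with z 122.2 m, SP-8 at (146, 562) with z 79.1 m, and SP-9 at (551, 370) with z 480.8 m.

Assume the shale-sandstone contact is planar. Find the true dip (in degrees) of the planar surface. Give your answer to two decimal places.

Let the plane be z = a·easting + b·northing + c.
SP-8−SP-7: 0a + 316b = −43.1;  SP-9−SP-7: 405a + 124b = 358.6.
Solving gives a = 0.92719, b = −0.13639.
Gradient magnitude |∇z| = √(a² + b²) = √(0.85968 + 0.01860) = 0.93717.
True dip = arctan(0.93717) = 43.14°, dipping toward W (azimuth ≈ 278°).

43.14°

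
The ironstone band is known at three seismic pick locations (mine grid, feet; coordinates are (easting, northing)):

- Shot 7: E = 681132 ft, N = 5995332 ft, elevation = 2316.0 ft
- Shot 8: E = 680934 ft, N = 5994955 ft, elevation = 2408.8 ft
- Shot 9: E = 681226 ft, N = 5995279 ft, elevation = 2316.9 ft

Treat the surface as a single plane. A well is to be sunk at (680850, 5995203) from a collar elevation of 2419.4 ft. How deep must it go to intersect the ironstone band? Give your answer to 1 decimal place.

50.3 ft

Let the plane be z = a·E + b·N + c.
Shot 8−Shot 7: −198a − 377b = 92.8;  Shot 9−Shot 7: 94a − 53b = 0.9.
Solving gives a = −0.099693024, b = −0.193795175.
Then c = 2316 − a·681132 − b·5995332 = 1232086.53.
At (680850, 5995203): z_contact = −67876.00 − 1161841.42 + 1232086.53 = 2369.11 ft.
Depth below ground = 2419.4 − 2369.11 = 50.3 ft.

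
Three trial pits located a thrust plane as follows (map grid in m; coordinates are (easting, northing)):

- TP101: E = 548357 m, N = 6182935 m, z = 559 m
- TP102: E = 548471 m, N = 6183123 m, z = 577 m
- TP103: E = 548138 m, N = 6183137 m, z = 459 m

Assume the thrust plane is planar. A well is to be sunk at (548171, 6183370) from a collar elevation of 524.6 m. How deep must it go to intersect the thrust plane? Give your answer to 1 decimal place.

Two edge vectors: TP101→TP102 = (114, 188, 18), TP101→TP103 = (-219, 202, -100).
Normal n = (TP101→TP102) × (TP101→TP103) = (-22436, 7458, 64200).
So ∂z/∂E = −n_x/n_z = 0.349470405 and ∂z/∂N = −n_y/n_z = −0.116168224.
Intercept c from TP101: 559 − 191634.54 + 718260.58 = 527185.04.
At (548171, 6183370): z_contact = 191569.54 − 718311.11 + 527185.04 = 443.47 m.
Depth below ground = 524.6 − 443.47 = 81.1 m.

81.1 m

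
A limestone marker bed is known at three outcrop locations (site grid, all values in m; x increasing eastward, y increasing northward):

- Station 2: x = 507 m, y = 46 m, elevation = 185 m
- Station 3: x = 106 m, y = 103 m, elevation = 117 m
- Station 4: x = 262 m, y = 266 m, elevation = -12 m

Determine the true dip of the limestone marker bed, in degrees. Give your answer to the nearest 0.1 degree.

40.1°

Let the plane be z = a·x + b·y + c.
Station 3−Station 2: −401a + 57b = −68;  Station 4−Station 2: −245a + 220b = −197.
Solving gives a = 0.05025, b = −0.83950.
Gradient magnitude |∇z| = √(a² + b²) = √(0.00252 + 0.70476) = 0.84100.
True dip = arctan(0.84100) = 40.1°, dipping toward N (azimuth ≈ 357°).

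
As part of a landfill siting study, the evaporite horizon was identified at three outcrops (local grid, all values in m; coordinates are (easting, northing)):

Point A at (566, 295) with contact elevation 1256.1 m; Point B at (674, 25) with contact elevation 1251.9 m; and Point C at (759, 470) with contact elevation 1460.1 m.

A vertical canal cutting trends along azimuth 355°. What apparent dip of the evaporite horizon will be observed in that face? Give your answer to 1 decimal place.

Two edge vectors: Point A→Point B = (108, -270, -4.2), Point A→Point C = (193, 175, 204).
Normal n = (Point A→Point B) × (Point A→Point C) = (-54345, -22842.6, 71010).
So ∂z/∂E = −n_x/n_z = 0.76531 and ∂z/∂N = −n_y/n_z = 0.32168.
Unit vector along 355° is (sin 355°, cos 355°) = (-0.0872, 0.9962).
Slope in that direction = a·(-0.0872) + b·(0.9962) = 0.25376.
Apparent dip = arctan|0.25376| = 14.2° (true dip is 39.7°, so apparent ≤ true as expected).

14.2°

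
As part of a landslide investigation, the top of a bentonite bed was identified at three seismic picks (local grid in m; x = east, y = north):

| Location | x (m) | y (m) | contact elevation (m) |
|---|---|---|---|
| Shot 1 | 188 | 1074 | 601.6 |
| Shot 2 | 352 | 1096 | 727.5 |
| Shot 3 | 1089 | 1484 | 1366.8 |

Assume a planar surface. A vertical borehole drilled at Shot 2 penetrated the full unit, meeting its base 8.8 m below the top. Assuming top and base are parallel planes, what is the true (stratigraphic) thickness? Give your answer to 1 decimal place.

Let the plane be z = a·x + b·y + c.
Shot 2−Shot 1: 164a + 22b = 125.9;  Shot 3−Shot 1: 901a + 410b = 765.2.
Solving gives a = 0.73357, b = 0.25427.
|∇z| = √(a²+b²) = 0.77639, so dip δ = arctan(0.77639) = 37.83°.
True thickness = vertical thickness × cos δ = 8.8 × cos 37.83° = 7.0 m.

7.0 m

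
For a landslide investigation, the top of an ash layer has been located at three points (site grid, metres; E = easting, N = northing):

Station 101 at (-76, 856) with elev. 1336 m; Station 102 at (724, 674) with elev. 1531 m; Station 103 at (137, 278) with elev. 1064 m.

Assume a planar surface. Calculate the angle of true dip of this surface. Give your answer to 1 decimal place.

35.8°

Let the plane be z = a·E + b·N + c.
Station 102−Station 101: 800a − 182b = 195;  Station 103−Station 101: 213a − 578b = −272.
Solving gives a = 0.38291, b = 0.61170.
Gradient magnitude |∇z| = √(a² + b²) = √(0.14662 + 0.37417) = 0.72166.
True dip = arctan(0.72166) = 35.8°, dipping toward SSW (azimuth ≈ 212°).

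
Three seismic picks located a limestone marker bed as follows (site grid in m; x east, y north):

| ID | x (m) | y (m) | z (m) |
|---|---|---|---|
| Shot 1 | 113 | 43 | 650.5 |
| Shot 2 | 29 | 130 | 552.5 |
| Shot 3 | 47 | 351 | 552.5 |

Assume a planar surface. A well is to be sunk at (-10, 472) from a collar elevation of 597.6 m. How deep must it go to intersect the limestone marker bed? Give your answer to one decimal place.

117.0 m

Two edge vectors: Shot 1→Shot 2 = (-84, 87, -98), Shot 1→Shot 3 = (-66, 308, -98).
Normal n = (Shot 1→Shot 2) × (Shot 1→Shot 3) = (21658, -1764, -20130).
So ∂z/∂x = −n_x/n_z = 1.07591 and ∂z/∂y = −n_y/n_z = −0.08763.
Intercept c from Shot 1: 650.5 − 121.58 + 3.77 = 532.69.
At (-10, 472): z_contact = −10.76 − 41.36 + 532.69 = 480.57 m.
Depth below ground = 597.6 − 480.57 = 117.0 m.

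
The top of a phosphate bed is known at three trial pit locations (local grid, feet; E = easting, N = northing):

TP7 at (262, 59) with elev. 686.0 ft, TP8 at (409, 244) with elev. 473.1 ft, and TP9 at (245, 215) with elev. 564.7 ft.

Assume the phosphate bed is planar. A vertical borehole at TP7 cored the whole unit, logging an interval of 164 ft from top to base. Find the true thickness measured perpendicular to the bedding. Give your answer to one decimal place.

120.7 ft

Let the plane be z = a·E + b·N + c.
TP8−TP7: 147a + 185b = −212.9;  TP9−TP7: −17a + 156b = −121.3.
Solving gives a = −0.41308, b = −0.82258.
|∇z| = √(a²+b²) = 0.92047, so dip δ = arctan(0.92047) = 42.63°.
True thickness = vertical thickness × cos δ = 164 × cos 42.63° = 120.7 ft.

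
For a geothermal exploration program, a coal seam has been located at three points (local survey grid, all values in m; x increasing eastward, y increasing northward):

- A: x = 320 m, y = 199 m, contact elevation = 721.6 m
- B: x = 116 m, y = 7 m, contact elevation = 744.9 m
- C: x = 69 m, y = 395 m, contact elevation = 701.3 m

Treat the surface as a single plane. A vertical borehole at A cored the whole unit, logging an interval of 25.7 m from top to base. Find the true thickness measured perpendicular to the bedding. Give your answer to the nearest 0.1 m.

25.5 m

Let the plane be z = a·x + b·y + c.
B−A: −204a − 192b = 23.3;  C−A: −251a + 196b = −20.3.
Solving gives a = −0.00759, b = −0.11329.
|∇z| = √(a²+b²) = 0.11354, so dip δ = arctan(0.11354) = 6.48°.
True thickness = vertical thickness × cos δ = 25.7 × cos 6.48° = 25.5 m.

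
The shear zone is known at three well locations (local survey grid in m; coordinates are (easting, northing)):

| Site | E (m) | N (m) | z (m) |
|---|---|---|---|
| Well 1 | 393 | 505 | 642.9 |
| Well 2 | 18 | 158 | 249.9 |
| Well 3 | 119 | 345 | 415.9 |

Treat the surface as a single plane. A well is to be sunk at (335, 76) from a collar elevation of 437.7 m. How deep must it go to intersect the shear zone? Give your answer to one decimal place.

Two edge vectors: Well 1→Well 2 = (-375, -347, -393), Well 1→Well 3 = (-274, -160, -227).
Normal n = (Well 1→Well 2) × (Well 1→Well 3) = (15889, 22557, -35078).
So ∂z/∂E = −n_x/n_z = 0.45296 and ∂z/∂N = −n_y/n_z = 0.64305.
Intercept c from Well 1: 642.9 − 178.01 − 324.74 = 140.14.
At (335, 76): z_contact = 151.74 + 48.87 + 140.14 = 340.76 m.
Depth below ground = 437.7 − 340.76 = 96.9 m.

96.9 m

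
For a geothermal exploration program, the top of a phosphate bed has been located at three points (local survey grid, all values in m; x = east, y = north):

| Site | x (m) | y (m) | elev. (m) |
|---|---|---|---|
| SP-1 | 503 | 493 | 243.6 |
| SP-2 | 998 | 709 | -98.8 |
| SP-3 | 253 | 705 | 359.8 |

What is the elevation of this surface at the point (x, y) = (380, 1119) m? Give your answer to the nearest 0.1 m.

208.6 m

Two edge vectors: SP-1→SP-2 = (495, 216, -342.4), SP-1→SP-3 = (-250, 212, 116.2).
Normal n = (SP-1→SP-2) × (SP-1→SP-3) = (97688, 28081, 158940).
So ∂z/∂x = −n_x/n_z = −0.614622 and ∂z/∂y = −n_y/n_z = −0.176677.
Intercept c from SP-1: 243.6 + 309.15 + 87.10 = 639.86.
At (380, 1119): z = −233.6 − 197.7 + 639.86 = 208.6 m.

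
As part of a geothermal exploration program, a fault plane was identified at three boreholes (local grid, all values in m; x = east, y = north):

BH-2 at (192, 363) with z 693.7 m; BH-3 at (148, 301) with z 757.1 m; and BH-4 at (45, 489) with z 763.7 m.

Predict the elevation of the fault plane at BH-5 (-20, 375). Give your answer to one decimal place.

866.9 m

Let the plane be z = a·x + b·y + c.
BH-3−BH-2: −44a − 62b = 63.4;  BH-4−BH-2: −147a + 126b = 70.
Solving gives a = −0.84107, b = −0.42569.
Then c = 693.7 − a·192 − b·363 = 1009.71.
At (-20, 375): z = 16.8 − 159.6 + 1009.71 = 866.9 m.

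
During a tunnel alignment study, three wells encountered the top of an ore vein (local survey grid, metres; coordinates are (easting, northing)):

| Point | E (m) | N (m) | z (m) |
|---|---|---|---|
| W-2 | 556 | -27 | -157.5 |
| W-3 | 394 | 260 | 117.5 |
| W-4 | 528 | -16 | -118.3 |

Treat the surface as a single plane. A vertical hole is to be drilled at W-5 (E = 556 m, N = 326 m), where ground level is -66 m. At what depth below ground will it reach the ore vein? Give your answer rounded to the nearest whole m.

Two edge vectors: W-2→W-3 = (-162, 287, 275), W-2→W-4 = (-28, 11, 39.2).
Normal n = (W-2→W-3) × (W-2→W-4) = (8225.4, -1349.6, 6254).
So ∂z/∂E = −n_x/n_z = −1.31522 and ∂z/∂N = −n_y/n_z = 0.21580.
Intercept c from W-2: -157.5 + 731.26 + 5.83 = 579.59.
At (556, 326): z_contact = −731.3 + 70.4 + 579.59 = -81.3 m.
Depth below ground = -66 − (-81.3) = 15 m.

15 m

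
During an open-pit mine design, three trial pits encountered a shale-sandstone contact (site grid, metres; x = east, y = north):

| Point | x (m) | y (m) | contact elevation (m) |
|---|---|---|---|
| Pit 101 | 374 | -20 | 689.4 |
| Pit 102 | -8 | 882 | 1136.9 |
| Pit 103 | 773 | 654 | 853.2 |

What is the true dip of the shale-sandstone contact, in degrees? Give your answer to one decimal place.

24.9°

Two edge vectors: Pit 101→Pit 102 = (-382, 902, 447.5), Pit 101→Pit 103 = (399, 674, 163.8).
Normal n = (Pit 101→Pit 102) × (Pit 101→Pit 103) = (-153867.4, 241124.1, -617366).
So ∂z/∂x = −n_x/n_z = −0.24923 and ∂z/∂y = −n_y/n_z = 0.39057.
Gradient magnitude |∇z| = √(a² + b²) = √(0.06212 + 0.15254) = 0.46332.
True dip = arctan(0.46332) = 24.9°, dipping toward SSE (azimuth ≈ 147°).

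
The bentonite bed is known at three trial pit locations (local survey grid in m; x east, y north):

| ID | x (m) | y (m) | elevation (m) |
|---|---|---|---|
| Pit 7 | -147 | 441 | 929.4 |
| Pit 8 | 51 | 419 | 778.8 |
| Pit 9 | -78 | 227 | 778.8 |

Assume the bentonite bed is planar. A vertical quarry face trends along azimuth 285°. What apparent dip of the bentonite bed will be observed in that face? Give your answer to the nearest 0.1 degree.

38.9°

Let the plane be z = a·x + b·y + c.
Pit 8−Pit 7: 198a − 22b = −150.6;  Pit 9−Pit 7: 69a − 214b = −150.6.
Solving gives a = −0.70777, b = 0.47553.
Unit vector along 285° is (sin 285°, cos 285°) = (-0.9659, 0.2588).
Slope in that direction = a·(-0.9659) + b·(0.2588) = 0.80673.
Apparent dip = arctan|0.80673| = 38.9° (true dip is 40.5°, so apparent ≤ true as expected).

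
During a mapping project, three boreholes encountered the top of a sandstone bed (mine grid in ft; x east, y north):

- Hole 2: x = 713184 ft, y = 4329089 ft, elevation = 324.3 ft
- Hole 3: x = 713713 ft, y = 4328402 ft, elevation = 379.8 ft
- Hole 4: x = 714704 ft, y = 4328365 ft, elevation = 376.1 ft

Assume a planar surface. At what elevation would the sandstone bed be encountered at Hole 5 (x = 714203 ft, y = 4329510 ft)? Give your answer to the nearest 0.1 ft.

Two edge vectors: Hole 2→Hole 3 = (529, -687, 55.5), Hole 2→Hole 4 = (1520, -724, 51.8).
Normal n = (Hole 2→Hole 3) × (Hole 2→Hole 4) = (4595.4, 56957.8, 661244).
So ∂z/∂x = −n_x/n_z = −0.006949628 and ∂z/∂y = −n_y/n_z = −0.086137341.
Intercept c from Hole 2: 324.3 + 4956.36 + 372896.22 = 378176.88.
At (714203, 4329510): z = −4963.4 − 372932.5 + 378176.88 = 281.0 ft.

281.0 ft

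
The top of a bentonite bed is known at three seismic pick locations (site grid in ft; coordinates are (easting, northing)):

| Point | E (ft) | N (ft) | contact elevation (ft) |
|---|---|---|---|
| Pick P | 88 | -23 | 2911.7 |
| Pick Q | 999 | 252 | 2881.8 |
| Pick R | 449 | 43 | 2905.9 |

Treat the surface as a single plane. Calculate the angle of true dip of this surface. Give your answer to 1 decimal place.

8.0°

Let the plane be z = a·E + b·N + c.
Pick Q−Pick P: 911a + 275b = −29.9;  Pick R−Pick P: 361a + 66b = −5.8.
Solving gives a = 0.00967, b = −0.14075.
Gradient magnitude |∇z| = √(a² + b²) = √(0.00009 + 0.01981) = 0.14108.
True dip = arctan(0.14108) = 8.0°, dipping toward N (azimuth ≈ 356°).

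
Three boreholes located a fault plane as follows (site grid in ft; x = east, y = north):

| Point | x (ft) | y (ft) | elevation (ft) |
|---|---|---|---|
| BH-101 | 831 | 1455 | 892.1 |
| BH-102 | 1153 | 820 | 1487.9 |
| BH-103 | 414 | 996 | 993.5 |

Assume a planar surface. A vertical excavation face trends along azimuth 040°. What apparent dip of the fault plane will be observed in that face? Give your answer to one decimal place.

11.1°

Let the plane be z = a·x + b·y + c.
BH-102−BH-101: 322a − 635b = 595.8;  BH-103−BH-101: −417a − 459b = 101.4.
Solving gives a = 0.50675, b = −0.68130.
Unit vector along 040° is (sin 40°, cos 40°) = (0.6428, 0.7660).
Slope in that direction = a·(0.6428) + b·(0.7660) = −0.19617.
Apparent dip = arctan|0.19617| = 11.1° (true dip is 40.3°, so apparent ≤ true as expected).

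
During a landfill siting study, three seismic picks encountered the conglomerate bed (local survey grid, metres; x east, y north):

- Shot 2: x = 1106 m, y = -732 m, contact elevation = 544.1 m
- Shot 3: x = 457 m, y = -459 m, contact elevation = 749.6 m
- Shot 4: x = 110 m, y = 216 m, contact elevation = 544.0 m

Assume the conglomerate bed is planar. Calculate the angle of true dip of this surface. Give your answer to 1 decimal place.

39.5°

Two edge vectors: Shot 2→Shot 3 = (-649, 273, 205.5), Shot 2→Shot 4 = (-996, 948, -0.1).
Normal n = (Shot 2→Shot 3) × (Shot 2→Shot 4) = (-194841.3, -204742.9, -343344).
So ∂z/∂x = −n_x/n_z = −0.56748 and ∂z/∂y = −n_y/n_z = −0.59632.
Gradient magnitude |∇z| = √(a² + b²) = √(0.32204 + 0.35560) = 0.82318.
True dip = arctan(0.82318) = 39.5°, dipping toward NE (azimuth ≈ 044°).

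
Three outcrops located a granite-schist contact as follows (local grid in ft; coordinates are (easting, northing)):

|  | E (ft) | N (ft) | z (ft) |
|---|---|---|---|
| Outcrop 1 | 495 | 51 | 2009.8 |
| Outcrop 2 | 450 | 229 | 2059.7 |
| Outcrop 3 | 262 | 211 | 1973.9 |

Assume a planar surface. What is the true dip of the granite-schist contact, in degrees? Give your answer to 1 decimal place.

29.7°

Two edge vectors: Outcrop 1→Outcrop 2 = (-45, 178, 49.9), Outcrop 1→Outcrop 3 = (-233, 160, -35.9).
Normal n = (Outcrop 1→Outcrop 2) × (Outcrop 1→Outcrop 3) = (-14374.2, -13242.2, 34274).
So ∂z/∂E = −n_x/n_z = 0.41939 and ∂z/∂N = −n_y/n_z = 0.38636.
Gradient magnitude |∇z| = √(a² + b²) = √(0.17589 + 0.14928) = 0.57023.
True dip = arctan(0.57023) = 29.7°, dipping toward SW (azimuth ≈ 227°).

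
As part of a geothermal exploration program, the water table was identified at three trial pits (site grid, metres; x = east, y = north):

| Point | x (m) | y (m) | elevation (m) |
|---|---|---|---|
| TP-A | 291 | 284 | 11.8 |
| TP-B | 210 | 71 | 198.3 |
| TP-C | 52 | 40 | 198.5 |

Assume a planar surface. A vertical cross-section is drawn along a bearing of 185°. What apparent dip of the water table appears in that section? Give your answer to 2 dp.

Let the plane be z = a·x + b·y + c.
TP-B−TP-A: −81a − 213b = 186.5;  TP-C−TP-A: −239a − 244b = 186.7.
Solving gives a = 0.18428, b = −0.94566.
Unit vector along 185° is (sin 185°, cos 185°) = (-0.0872, -0.9962).
Slope in that direction = a·(-0.0872) + b·(-0.9962) = 0.92600.
Apparent dip = arctan|0.92600| = 42.80° (true dip is 43.9°, so apparent ≤ true as expected).

42.80°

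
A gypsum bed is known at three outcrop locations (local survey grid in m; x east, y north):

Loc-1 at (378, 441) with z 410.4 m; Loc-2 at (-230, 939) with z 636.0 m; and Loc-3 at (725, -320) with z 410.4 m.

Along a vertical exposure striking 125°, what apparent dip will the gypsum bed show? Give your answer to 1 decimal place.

18.3°

Two edge vectors: Loc-1→Loc-2 = (-608, 498, 225.6), Loc-1→Loc-3 = (347, -761, 0).
Normal n = (Loc-1→Loc-2) × (Loc-1→Loc-3) = (171681.6, 78283.2, 289882).
So ∂z/∂x = −n_x/n_z = −0.59225 and ∂z/∂y = −n_y/n_z = −0.27005.
Unit vector along 125° is (sin 125°, cos 125°) = (0.8192, -0.5736).
Slope in that direction = a·(0.8192) + b·(-0.5736) = −0.33024.
Apparent dip = arctan|0.33024| = 18.3° (true dip is 33.1°, so apparent ≤ true as expected).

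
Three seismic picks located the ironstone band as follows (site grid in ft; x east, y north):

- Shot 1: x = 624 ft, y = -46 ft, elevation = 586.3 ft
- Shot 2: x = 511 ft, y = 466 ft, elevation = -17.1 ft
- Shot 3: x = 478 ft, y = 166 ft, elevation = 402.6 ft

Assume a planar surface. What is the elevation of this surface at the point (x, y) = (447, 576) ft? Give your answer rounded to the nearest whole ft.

Let the plane be z = a·x + b·y + c.
Shot 2−Shot 1: −113a + 512b = −603.4;  Shot 3−Shot 1: −146a + 212b = −183.7.
Solving gives a = −0.66671, b = −1.32566.
Then c = 586.3 − a·624 − b·-46 = 941.35.
At (447, 576): z = −298.0 − 763.6 + 941.35 = -120.3 ft.

-120 ft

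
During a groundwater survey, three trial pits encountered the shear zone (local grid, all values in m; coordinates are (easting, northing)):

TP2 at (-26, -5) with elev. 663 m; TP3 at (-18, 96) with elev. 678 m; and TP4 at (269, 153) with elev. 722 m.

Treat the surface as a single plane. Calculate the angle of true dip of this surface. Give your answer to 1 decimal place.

Let the plane be z = a·E + b·N + c.
TP3−TP2: 8a + 101b = 15;  TP4−TP2: 295a + 158b = 59.
Solving gives a = 0.12579, b = 0.13855.
Gradient magnitude |∇z| = √(a² + b²) = √(0.01582 + 0.01920) = 0.18714.
True dip = arctan(0.18714) = 10.6°, dipping toward SW (azimuth ≈ 222°).

10.6°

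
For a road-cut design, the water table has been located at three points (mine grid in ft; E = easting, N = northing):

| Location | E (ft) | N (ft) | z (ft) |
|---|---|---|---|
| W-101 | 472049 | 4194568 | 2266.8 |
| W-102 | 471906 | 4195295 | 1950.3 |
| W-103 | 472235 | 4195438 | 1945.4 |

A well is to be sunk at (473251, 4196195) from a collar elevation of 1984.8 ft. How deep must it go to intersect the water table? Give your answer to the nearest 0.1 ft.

Let the plane be z = a·E + b·N + c.
W-102−W-101: −143a + 727b = −316.5;  W-103−W-101: 186a + 870b = −321.4.
Solving gives a = 0.160601159, b = −0.403760707.
Then c = 2266.8 − a·472049 − b·4194568 = 1620056.93.
At (473251, 4196195): z_contact = 76004.66 − 1694258.66 + 1620056.93 = 1802.92 ft.
Depth below ground = 1984.8 − 1802.92 = 181.9 ft.

181.9 ft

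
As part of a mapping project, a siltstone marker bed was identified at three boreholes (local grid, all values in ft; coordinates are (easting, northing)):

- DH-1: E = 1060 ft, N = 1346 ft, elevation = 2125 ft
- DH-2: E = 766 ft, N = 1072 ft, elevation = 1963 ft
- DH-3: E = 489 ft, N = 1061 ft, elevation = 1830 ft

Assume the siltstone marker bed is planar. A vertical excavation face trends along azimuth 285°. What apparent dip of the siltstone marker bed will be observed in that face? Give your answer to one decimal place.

Let the plane be z = a·E + b·N + c.
DH-2−DH-1: −294a − 274b = −162;  DH-3−DH-1: −571a − 285b = −295.
Solving gives a = 0.47699, b = 0.07943.
Unit vector along 285° is (sin 285°, cos 285°) = (-0.9659, 0.2588).
Slope in that direction = a·(-0.9659) + b·(0.2588) = −0.44018.
Apparent dip = arctan|0.44018| = 23.8° (true dip is 25.8°, so apparent ≤ true as expected).

23.8°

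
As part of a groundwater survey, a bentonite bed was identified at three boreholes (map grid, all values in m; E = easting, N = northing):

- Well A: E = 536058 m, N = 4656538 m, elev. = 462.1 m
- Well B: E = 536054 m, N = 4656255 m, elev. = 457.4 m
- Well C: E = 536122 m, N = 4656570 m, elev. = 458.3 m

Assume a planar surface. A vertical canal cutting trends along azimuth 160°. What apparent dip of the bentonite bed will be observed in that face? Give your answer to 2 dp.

Let the plane be z = a·E + b·N + c.
Well B−Well A: −4a − 283b = −4.7;  Well C−Well A: 64a + 32b = −3.8.
Solving gives a = −0.06816, b = 0.01757.
Unit vector along 160° is (sin 160°, cos 160°) = (0.3420, -0.9397).
Slope in that direction = a·(0.3420) + b·(-0.9397) = −0.03982.
Apparent dip = arctan|0.03982| = 2.28° (true dip is 4.0°, so apparent ≤ true as expected).

2.28°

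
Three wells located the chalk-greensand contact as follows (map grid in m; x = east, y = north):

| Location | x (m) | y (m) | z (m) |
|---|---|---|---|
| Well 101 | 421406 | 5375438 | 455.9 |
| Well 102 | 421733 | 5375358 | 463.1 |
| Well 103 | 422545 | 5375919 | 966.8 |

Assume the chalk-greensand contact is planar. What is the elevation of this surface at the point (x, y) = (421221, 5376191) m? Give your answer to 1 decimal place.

904.4 m

Two edge vectors: Well 101→Well 102 = (327, -80, 7.2), Well 101→Well 103 = (1139, 481, 510.9).
Normal n = (Well 101→Well 102) × (Well 101→Well 103) = (-44335.2, -158863.5, 248407).
So ∂z/∂x = −n_x/n_z = 0.178478062 and ∂z/∂y = −n_y/n_z = 0.639529079.
Intercept c from Well 101: 455.9 − 75211.73 − 3437748.91 = −3512504.74.
At (421221, 5376191): z = 75178.7 + 3438230.5 − 3512504.74 = 904.4 m.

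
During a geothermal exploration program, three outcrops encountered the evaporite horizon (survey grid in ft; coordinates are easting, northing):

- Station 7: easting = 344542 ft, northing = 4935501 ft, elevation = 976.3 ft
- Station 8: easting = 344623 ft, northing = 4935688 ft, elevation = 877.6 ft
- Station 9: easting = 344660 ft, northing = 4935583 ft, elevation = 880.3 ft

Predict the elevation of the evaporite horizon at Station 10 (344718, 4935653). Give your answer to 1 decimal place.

Let the plane be z = a·easting + b·northing + c.
Station 8−Station 7: 81a + 187b = −98.7;  Station 9−Station 7: 118a + 82b = −96.
Solving gives a = −0.639172718, b = −0.250946577.
Then c = 976.3 − a·344542 − b·4935501 = 1459745.23.
At (344718, 4935653): z = −220334.3 − 1238585.2 + 1459745.23 = 825.7 ft.

825.7 ft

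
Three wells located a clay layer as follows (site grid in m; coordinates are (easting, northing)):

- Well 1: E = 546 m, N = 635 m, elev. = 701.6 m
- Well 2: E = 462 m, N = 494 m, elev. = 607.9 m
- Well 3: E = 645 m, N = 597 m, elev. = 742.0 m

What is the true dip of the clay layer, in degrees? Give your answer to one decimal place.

32.6°

Let the plane be z = a·E + b·N + c.
Well 2−Well 1: −84a − 141b = −93.7;  Well 3−Well 1: 99a − 38b = 40.4.
Solving gives a = 0.53974, b = 0.34299.
Gradient magnitude |∇z| = √(a² + b²) = √(0.29131 + 0.11765) = 0.63950.
True dip = arctan(0.63950) = 32.6°, dipping toward WSW (azimuth ≈ 238°).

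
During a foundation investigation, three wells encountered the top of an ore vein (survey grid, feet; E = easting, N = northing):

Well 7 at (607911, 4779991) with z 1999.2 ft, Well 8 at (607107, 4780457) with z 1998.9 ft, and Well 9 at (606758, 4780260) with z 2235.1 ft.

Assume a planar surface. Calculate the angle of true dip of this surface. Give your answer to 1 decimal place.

34.4°

Let the plane be z = a·E + b·N + c.
Well 8−Well 7: −804a + 466b = −0.3;  Well 9−Well 7: −1153a + 269b = 235.9.
Solving gives a = −0.34269, b = −0.59189.
Gradient magnitude |∇z| = √(a² + b²) = √(0.11743 + 0.35033) = 0.68394.
True dip = arctan(0.68394) = 34.4°, dipping toward NNE (azimuth ≈ 030°).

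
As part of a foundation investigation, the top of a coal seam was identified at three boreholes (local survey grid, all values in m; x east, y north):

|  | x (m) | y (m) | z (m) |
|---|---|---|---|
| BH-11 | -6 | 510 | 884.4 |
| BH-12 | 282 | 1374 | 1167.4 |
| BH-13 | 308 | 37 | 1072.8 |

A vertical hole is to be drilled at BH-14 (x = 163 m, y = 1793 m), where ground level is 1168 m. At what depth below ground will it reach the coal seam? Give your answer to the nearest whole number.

Two edge vectors: BH-11→BH-12 = (288, 864, 283), BH-11→BH-13 = (314, -473, 188.4).
Normal n = (BH-11→BH-12) × (BH-11→BH-13) = (296636.6, 34602.8, -407520).
So ∂z/∂x = −n_x/n_z = 0.72791 and ∂z/∂y = −n_y/n_z = 0.08491.
Intercept c from BH-11: 884.4 + 4.37 − 43.30 = 845.46.
At (163, 1793): z_contact = 118.6 + 152.2 + 845.46 = 1116.4 m.
Depth below ground = 1168 − 1116.4 = 52 m.

52 m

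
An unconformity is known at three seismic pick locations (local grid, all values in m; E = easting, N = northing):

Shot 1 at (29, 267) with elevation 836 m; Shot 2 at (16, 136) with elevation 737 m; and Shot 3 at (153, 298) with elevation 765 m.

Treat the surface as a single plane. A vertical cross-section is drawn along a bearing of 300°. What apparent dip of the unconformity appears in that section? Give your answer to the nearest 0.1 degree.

Two edge vectors: Shot 1→Shot 2 = (-13, -131, -99), Shot 1→Shot 3 = (124, 31, -71).
Normal n = (Shot 1→Shot 2) × (Shot 1→Shot 3) = (12370, -13199, 15841).
So ∂z/∂E = −n_x/n_z = −0.78089 and ∂z/∂N = −n_y/n_z = 0.83322.
Unit vector along 300° is (sin 300°, cos 300°) = (-0.8660, 0.5000).
Slope in that direction = a·(-0.8660) + b·(0.5000) = 1.09288.
Apparent dip = arctan|1.09288| = 47.5° (true dip is 48.8°, so apparent ≤ true as expected).

47.5°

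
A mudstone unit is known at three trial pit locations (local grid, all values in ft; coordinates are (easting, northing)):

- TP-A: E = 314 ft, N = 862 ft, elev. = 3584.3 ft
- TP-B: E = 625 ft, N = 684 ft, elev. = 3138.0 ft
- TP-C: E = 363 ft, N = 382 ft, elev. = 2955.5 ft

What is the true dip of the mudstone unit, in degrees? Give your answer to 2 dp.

55.11°

Let the plane be z = a·E + b·N + c.
TP-B−TP-A: 311a − 178b = −446.3;  TP-C−TP-A: 49a − 480b = −628.8.
Solving gives a = −0.72780, b = 1.23570.
Gradient magnitude |∇z| = √(a² + b²) = √(0.52969 + 1.52696) = 1.43410.
True dip = arctan(1.43410) = 55.11°, dipping toward SSE (azimuth ≈ 150°).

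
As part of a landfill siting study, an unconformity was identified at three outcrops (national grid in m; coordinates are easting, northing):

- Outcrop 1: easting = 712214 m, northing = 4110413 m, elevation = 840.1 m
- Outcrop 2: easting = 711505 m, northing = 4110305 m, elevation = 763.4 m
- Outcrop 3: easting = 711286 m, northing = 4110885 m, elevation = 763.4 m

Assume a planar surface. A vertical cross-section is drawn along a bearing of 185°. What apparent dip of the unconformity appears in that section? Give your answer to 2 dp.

Let the plane be z = a·easting + b·northing + c.
Outcrop 2−Outcrop 1: −709a − 108b = −76.7;  Outcrop 3−Outcrop 1: −928a + 472b = −76.7.
Solving gives a = 0.10230, b = 0.03863.
Unit vector along 185° is (sin 185°, cos 185°) = (-0.0872, -0.9962).
Slope in that direction = a·(-0.0872) + b·(-0.9962) = −0.04739.
Apparent dip = arctan|0.04739| = 2.71° (true dip is 6.2°, so apparent ≤ true as expected).

2.71°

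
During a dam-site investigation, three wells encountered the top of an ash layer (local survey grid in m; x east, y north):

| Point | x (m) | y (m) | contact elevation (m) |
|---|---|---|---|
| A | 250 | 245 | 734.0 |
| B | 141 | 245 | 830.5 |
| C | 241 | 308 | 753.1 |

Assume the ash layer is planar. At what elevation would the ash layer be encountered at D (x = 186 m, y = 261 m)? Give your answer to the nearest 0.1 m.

793.5 m

Let the plane be z = a·x + b·y + c.
B−A: −109a + 0b = 96.5;  C−A: −9a + 63b = 19.1.
Solving gives a = −0.88532, b = 0.17670.
Then c = 734 − a·250 − b·245 = 912.04.
At (186, 261): z = −164.7 + 46.1 + 912.04 = 793.5 m.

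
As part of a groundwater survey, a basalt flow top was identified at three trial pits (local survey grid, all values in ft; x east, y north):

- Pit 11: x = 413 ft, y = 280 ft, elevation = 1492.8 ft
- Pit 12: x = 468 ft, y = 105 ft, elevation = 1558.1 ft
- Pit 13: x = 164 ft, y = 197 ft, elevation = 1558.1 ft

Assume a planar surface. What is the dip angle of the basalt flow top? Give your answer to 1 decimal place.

Two edge vectors: Pit 11→Pit 12 = (55, -175, 65.3), Pit 11→Pit 13 = (-249, -83, 65.3).
Normal n = (Pit 11→Pit 12) × (Pit 11→Pit 13) = (-6007.6, -19851.2, -48140).
So ∂z/∂x = −n_x/n_z = −0.12479 and ∂z/∂y = −n_y/n_z = −0.41236.
Gradient magnitude |∇z| = √(a² + b²) = √(0.01557 + 0.17004) = 0.43083.
True dip = arctan(0.43083) = 23.3°, dipping toward NNE (azimuth ≈ 017°).

23.3°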